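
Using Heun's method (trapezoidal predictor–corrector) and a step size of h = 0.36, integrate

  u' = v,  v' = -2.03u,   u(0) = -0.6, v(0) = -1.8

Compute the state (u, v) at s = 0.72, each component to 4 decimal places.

Heun on (u,v): k1 = f(s_n, state_n); k2 = f(s_n + h, state_n + h·k1); state_{n+1} = state_n + (h/2)·(k1 + k2).
0.000000: (-0.600000, -1.800000)
  k1 = (-1.800000, 1.218000)
  predictor → (-1.248000, -1.361520)
  k2 = (-1.361520, 2.533440)
  → (-1.169074, -1.124741)
0.360000: (-1.169074, -1.124741)
  k1 = (-1.124741, 2.373219)
  predictor → (-1.573980, -0.270382)
  k2 = (-0.270382, 3.195180)
  → (-1.420196, -0.122429)
(u(0.72), v(0.72)) ≈ (-1.4202, -0.1224)

-1.4202, -0.1224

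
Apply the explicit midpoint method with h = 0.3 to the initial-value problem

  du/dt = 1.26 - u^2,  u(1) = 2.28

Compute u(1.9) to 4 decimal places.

1.3308

Midpoint: k1 = f(t_n, u_n); k2 = f(t_n + h/2, u_n + (h/2)·k1); u_{n+1} = u_n + h·k2.
t=1.000000, u=2.280000:
  k1 = f(1.000000, 2.280000) = -3.938400
  k2 = f(1.150000, 1.689240) = -1.593532
  u ← 2.280000 + 0.3·(-1.593532) = 1.801940
t=1.300000, u=1.801940:
  k1 = f(1.300000, 1.801940) = -1.986989
  k2 = f(1.450000, 1.503892) = -1.001691
  u ← 1.801940 + 0.3·(-1.001691) = 1.501433
t=1.600000, u=1.501433:
  k1 = f(1.600000, 1.501433) = -0.994301
  k2 = f(1.750000, 1.352288) = -0.568683
  u ← 1.501433 + 0.3·(-0.568683) = 1.330828
u(1.9) ≈ 1.3308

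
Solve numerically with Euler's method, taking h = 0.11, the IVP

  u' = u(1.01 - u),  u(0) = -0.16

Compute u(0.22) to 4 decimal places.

-0.2042

Euler: u_{n+1} = u_n + h·f(t_n, u_n).
t=0.000000, u=-0.160000: f=-0.187200 → u ← -0.160000 + 0.11·(-0.187200) = -0.180592
t=0.110000, u=-0.180592: f=-0.215011 → u ← -0.180592 + 0.11·(-0.215011) = -0.204243
u(0.22) ≈ -0.2042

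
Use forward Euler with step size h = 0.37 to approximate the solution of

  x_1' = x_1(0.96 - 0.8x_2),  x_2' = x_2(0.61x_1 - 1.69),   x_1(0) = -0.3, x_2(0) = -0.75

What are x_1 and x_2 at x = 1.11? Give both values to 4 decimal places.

-0.9250, -0.0137

Euler on (x_1,x_2): x_1_{n+1} = x_1_n + h·x_1', x_2_{n+1} = x_2_n + h·x_2'.
0.000000: (-0.300000, -0.750000); f=(-0.468000, 1.404750) → (-0.473160, -0.230243)
0.370000: (-0.473160, -0.230243); f=(-0.541387, 0.455564) → (-0.673473, -0.061684)
0.740000: (-0.673473, -0.061684); f=(-0.679768, 0.129586) → (-0.924987, -0.013737)
(x_1(1.11), x_2(1.11)) ≈ (-0.9250, -0.0137)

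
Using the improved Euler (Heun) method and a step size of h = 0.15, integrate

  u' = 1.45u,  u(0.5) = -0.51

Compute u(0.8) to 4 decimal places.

-0.7856

Heun: k1 = f(x_n, u_n); k2 = f(x_n + h, u_n + h·k1); u_{n+1} = u_n + (h/2)·(k1 + k2).
x=0.500000, u=-0.510000:
  k1 = f(0.500000, -0.510000) = -0.739500
  k2 = f(0.650000, -0.620925) = -0.900341
  u ← -0.510000 + (0.15/2)·(-0.739500 + (-0.900341)) = -0.632988
x=0.650000, u=-0.632988:
  k1 = f(0.650000, -0.632988) = -0.917833
  k2 = f(0.800000, -0.770663) = -1.117461
  u ← -0.632988 + (0.15/2)·(-0.917833 + (-1.117461)) = -0.785635
u(0.8) ≈ -0.7856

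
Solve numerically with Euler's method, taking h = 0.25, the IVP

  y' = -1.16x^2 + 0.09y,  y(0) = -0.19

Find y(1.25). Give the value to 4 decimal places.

Euler: y_{n+1} = y_n + h·f(x_n, y_n).
x=0.000000, y=-0.190000: f=-0.017100 → y ← -0.190000 + 0.25·(-0.017100) = -0.194275
x=0.250000, y=-0.194275: f=-0.089985 → y ← -0.194275 + 0.25·(-0.089985) = -0.216771
x=0.500000, y=-0.216771: f=-0.309509 → y ← -0.216771 + 0.25·(-0.309509) = -0.294149
x=0.750000, y=-0.294149: f=-0.678973 → y ← -0.294149 + 0.25·(-0.678973) = -0.463892
x=1.000000, y=-0.463892: f=-1.201750 → y ← -0.463892 + 0.25·(-1.201750) = -0.764329
y(1.25) ≈ -0.7643

-0.7643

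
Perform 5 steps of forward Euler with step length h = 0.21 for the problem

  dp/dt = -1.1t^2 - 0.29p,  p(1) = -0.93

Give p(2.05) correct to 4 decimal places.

Euler: p_{n+1} = p_n + h·f(t_n, p_n).
t=1.000000, p=-0.930000: f=-0.830300 → p ← -0.930000 + 0.21·(-0.830300) = -1.104363
t=1.210000, p=-1.104363: f=-1.290245 → p ← -1.104363 + 0.21·(-1.290245) = -1.375314
t=1.420000, p=-1.375314: f=-1.819199 → p ← -1.375314 + 0.21·(-1.819199) = -1.757346
t=1.630000, p=-1.757346: f=-2.412960 → p ← -1.757346 + 0.21·(-2.412960) = -2.264068
t=1.840000, p=-2.264068: f=-3.067580 → p ← -2.264068 + 0.21·(-3.067580) = -2.908260
p(2.05) ≈ -2.9083

-2.9083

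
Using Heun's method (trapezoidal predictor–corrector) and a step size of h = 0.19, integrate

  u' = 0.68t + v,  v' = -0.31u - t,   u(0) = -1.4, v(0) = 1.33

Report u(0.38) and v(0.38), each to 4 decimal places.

Heun on (u,v): k1 = f(t_n, state_n); k2 = f(t_n + h, state_n + h·k1); state_{n+1} = state_n + (h/2)·(k1 + k2).
0.000000: (-1.400000, 1.330000)
  k1 = (1.330000, 0.434000)
  predictor → (-1.147300, 1.412460)
  k2 = (1.541660, 0.165663)
  → (-1.127192, 1.386968)
0.190000: (-1.127192, 1.386968)
  k1 = (1.516168, 0.159430)
  predictor → (-0.839120, 1.417260)
  k2 = (1.675660, -0.119873)
  → (-0.823969, 1.390726)
(u(0.38), v(0.38)) ≈ (-0.8240, 1.3907)

-0.8240, 1.3907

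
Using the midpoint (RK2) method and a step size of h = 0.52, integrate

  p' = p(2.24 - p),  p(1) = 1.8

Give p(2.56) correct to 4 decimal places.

2.1938

Midpoint: k1 = f(s_n, p_n); k2 = f(s_n + h/2, p_n + (h/2)·k1); p_{n+1} = p_n + h·k2.
s=1.000000, p=1.800000:
  k1 = f(1.000000, 1.800000) = 0.792000
  k2 = f(1.260000, 2.005920) = 0.469546
  p ← 1.800000 + 0.52·0.469546 = 2.044164
s=1.520000, p=2.044164:
  k1 = f(1.520000, 2.044164) = 0.400321
  k2 = f(1.780000, 2.148247) = 0.197107
  p ← 2.044164 + 0.52·0.197107 = 2.146660
s=2.040000, p=2.146660:
  k1 = f(2.040000, 2.146660) = 0.200370
  k2 = f(2.300000, 2.198756) = 0.090686
  p ← 2.146660 + 0.52·0.090686 = 2.193816
p(2.56) ≈ 2.1938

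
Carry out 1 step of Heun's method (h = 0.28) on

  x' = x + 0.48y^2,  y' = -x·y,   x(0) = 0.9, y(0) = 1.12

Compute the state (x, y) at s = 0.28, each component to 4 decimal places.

Heun on (x,y): k1 = f(s_n, state_n); k2 = f(s_n + h, state_n + h·k1); state_{n+1} = state_n + (h/2)·(k1 + k2).
0.000000: (0.900000, 1.120000)
  k1 = (1.502112, -1.008000)
  predictor → (1.320591, 0.837760)
  k2 = (1.657475, -1.106339)
  → (1.342342, 0.823993)
(x(0.28), y(0.28)) ≈ (1.3423, 0.8240)

1.3423, 0.8240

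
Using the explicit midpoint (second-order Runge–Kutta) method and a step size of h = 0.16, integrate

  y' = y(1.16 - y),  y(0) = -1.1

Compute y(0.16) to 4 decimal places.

Midpoint: k1 = f(s_n, y_n); k2 = f(s_n + h/2, y_n + (h/2)·k1); y_{n+1} = y_n + h·k2.
s=0.000000, y=-1.100000:
  k1 = f(0.000000, -1.100000) = -2.486000
  k2 = f(0.080000, -1.298880) = -3.193790
  y ← -1.100000 + 0.16·(-3.193790) = -1.611006
y(0.16) ≈ -1.6110

-1.6110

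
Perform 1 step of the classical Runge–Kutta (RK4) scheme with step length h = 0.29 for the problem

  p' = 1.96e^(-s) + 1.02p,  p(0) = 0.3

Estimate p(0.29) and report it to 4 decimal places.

RK4: k1 = f(s_n, p_n); k2 = f(s_n + h/2, p_n + (h/2)·k1); k3 = f(s_n + h/2, p_n + (h/2)·k2); k4 = f(s_n + h, p_n + h·k3); p_{n+1} = p_n + (h/6)·(k1 + 2k2 + 2k3 + k4).
s=0.000000, p=0.300000:
  k1 = f(0.000000, 0.300000) = 2.266000
  k2 = f(0.145000, 0.628570) = 2.336585
  k3 = f(0.145000, 0.638805) = 2.347025
  k4 = f(0.290000, 0.980637) = 2.466846
  p ← 0.300000 + (0.29/6)·(k1 + 2k2 + 2k3 + k4) = 0.981503
p(0.29) ≈ 0.9815

0.9815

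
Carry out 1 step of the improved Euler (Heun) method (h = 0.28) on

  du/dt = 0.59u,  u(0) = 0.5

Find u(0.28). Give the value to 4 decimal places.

0.5894

Heun: k1 = f(t_n, u_n); k2 = f(t_n + h, u_n + h·k1); u_{n+1} = u_n + (h/2)·(k1 + k2).
t=0.000000, u=0.500000:
  k1 = f(0.000000, 0.500000) = 0.295000
  k2 = f(0.280000, 0.582600) = 0.343734
  u ← 0.500000 + (0.28/2)·(0.295000 + 0.343734) = 0.589423
u(0.28) ≈ 0.5894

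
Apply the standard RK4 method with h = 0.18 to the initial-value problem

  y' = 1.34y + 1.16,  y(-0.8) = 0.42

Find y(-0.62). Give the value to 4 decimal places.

RK4: k1 = f(t_n, y_n); k2 = f(t_n + h/2, y_n + (h/2)·k1); k3 = f(t_n + h/2, y_n + (h/2)·k2); k4 = f(t_n + h, y_n + h·k3); y_{n+1} = y_n + (h/6)·(k1 + 2k2 + 2k3 + k4).
t=-0.800000, y=0.420000:
  k1 = f(-0.800000, 0.420000) = 1.722800
  k2 = f(-0.710000, 0.575052) = 1.930570
  k3 = f(-0.710000, 0.593751) = 1.955627
  k4 = f(-0.620000, 0.772013) = 2.194497
  y ← 0.420000 + (0.18/6)·(k1 + 2k2 + 2k3 + k4) = 0.770691
y(-0.62) ≈ 0.7707

0.7707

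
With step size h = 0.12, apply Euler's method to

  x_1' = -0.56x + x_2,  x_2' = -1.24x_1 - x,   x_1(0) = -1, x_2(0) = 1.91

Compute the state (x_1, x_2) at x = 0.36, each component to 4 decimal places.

Euler on (x_1,x_2): x_1_{n+1} = x_1_n + h·x_1', x_2_{n+1} = x_2_n + h·x_2'.
0.000000: (-1.000000, 1.910000); f=(1.910000, 1.240000) → (-0.770800, 2.058800)
0.120000: (-0.770800, 2.058800); f=(1.991600, 0.835792) → (-0.531808, 2.159095)
0.240000: (-0.531808, 2.159095); f=(2.024695, 0.419442) → (-0.288845, 2.209428)
(x_1(0.36), x_2(0.36)) ≈ (-0.2888, 2.2094)

-0.2888, 2.2094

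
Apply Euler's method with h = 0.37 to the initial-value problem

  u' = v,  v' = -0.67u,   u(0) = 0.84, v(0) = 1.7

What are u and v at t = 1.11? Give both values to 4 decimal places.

Euler on (u,v): u_{n+1} = u_n + h·u', v_{n+1} = v_n + h·v'.
0.000000: (0.840000, 1.700000); f=(1.700000, -0.562800) → (1.469000, 1.491764)
0.370000: (1.469000, 1.491764); f=(1.491764, -0.984230) → (2.020953, 1.127599)
0.740000: (2.020953, 1.127599); f=(1.127599, -1.354038) → (2.438164, 0.626605)
(u(1.11), v(1.11)) ≈ (2.4382, 0.6266)

2.4382, 0.6266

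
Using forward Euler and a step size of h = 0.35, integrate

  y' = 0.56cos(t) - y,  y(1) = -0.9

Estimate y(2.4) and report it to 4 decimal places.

Euler: y_{n+1} = y_n + h·f(t_n, y_n).
t=1.000000, y=-0.900000: f=1.202569 → y ← -0.900000 + 0.35·1.202569 = -0.479101
t=1.350000, y=-0.479101: f=0.601744 → y ← -0.479101 + 0.35·0.601744 = -0.268490
t=1.700000, y=-0.268490: f=0.196337 → y ← -0.268490 + 0.35·0.196337 = -0.199772
t=2.050000, y=-0.199772: f=-0.058429 → y ← -0.199772 + 0.35·(-0.058429) = -0.220222
y(2.4) ≈ -0.2202

-0.2202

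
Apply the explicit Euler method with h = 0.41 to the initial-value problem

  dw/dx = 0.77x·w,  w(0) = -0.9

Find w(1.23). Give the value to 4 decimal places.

Euler: w_{n+1} = w_n + h·f(x_n, w_n).
x=0.000000, w=-0.900000: f=0.000000 → w ← -0.900000 + 0.41·0.000000 = -0.900000
x=0.410000, w=-0.900000: f=-0.284130 → w ← -0.900000 + 0.41·(-0.284130) = -1.016493
x=0.820000, w=-1.016493: f=-0.641814 → w ← -1.016493 + 0.41·(-0.641814) = -1.279637
w(1.23) ≈ -1.2796

-1.2796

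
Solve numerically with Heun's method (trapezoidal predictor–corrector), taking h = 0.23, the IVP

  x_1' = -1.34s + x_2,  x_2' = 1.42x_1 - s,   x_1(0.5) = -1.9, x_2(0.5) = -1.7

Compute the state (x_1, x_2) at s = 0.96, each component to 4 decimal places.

-3.5279, -3.7157

Heun on (x_1,x_2): k1 = f(s_n, state_n); k2 = f(s_n + h, state_n + h·k1); state_{n+1} = state_n + (h/2)·(k1 + k2).
0.500000: (-1.900000, -1.700000)
  k1 = (-2.370000, -3.198000)
  predictor → (-2.445100, -2.435540)
  k2 = (-3.413740, -4.202042)
  → (-2.565130, -2.551005)
0.730000: (-2.565130, -2.551005)
  k1 = (-3.529205, -4.372485)
  predictor → (-3.376847, -3.556676)
  k2 = (-4.843076, -5.755123)
  → (-3.527942, -3.715680)
(x_1(0.96), x_2(0.96)) ≈ (-3.5279, -3.7157)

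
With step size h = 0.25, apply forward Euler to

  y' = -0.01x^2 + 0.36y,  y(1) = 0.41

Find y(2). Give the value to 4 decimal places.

Euler: y_{n+1} = y_n + h·f(x_n, y_n).
x=1.000000, y=0.410000: f=0.137600 → y ← 0.410000 + 0.25·0.137600 = 0.444400
x=1.250000, y=0.444400: f=0.144359 → y ← 0.444400 + 0.25·0.144359 = 0.480490
x=1.500000, y=0.480490: f=0.150476 → y ← 0.480490 + 0.25·0.150476 = 0.518109
x=1.750000, y=0.518109: f=0.155894 → y ← 0.518109 + 0.25·0.155894 = 0.557082
y(2) ≈ 0.5571

0.5571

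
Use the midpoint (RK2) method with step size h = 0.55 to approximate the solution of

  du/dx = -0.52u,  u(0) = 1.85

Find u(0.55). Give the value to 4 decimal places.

1.3966

Midpoint: k1 = f(x_n, u_n); k2 = f(x_n + h/2, u_n + (h/2)·k1); u_{n+1} = u_n + h·k2.
x=0.000000, u=1.850000:
  k1 = f(0.000000, 1.850000) = -0.962000
  k2 = f(0.275000, 1.585450) = -0.824434
  u ← 1.850000 + 0.55·(-0.824434) = 1.396561
u(0.55) ≈ 1.3966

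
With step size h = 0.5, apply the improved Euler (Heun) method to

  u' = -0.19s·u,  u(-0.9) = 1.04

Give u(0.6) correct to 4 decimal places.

Heun: k1 = f(s_n, u_n); k2 = f(s_n + h, u_n + h·k1); u_{n+1} = u_n + (h/2)·(k1 + k2).
s=-0.900000, u=1.040000:
  k1 = f(-0.900000, 1.040000) = 0.177840
  k2 = f(-0.400000, 1.128920) = 0.085798
  u ← 1.040000 + (0.5/2)·(0.177840 + 0.085798) = 1.105909
s=-0.400000, u=1.105909:
  k1 = f(-0.400000, 1.105909) = 0.084049
  k2 = f(0.100000, 1.147934) = -0.021811
  u ← 1.105909 + (0.5/2)·(0.084049 + (-0.021811)) = 1.121469
s=0.100000, u=1.121469:
  k1 = f(0.100000, 1.121469) = -0.021308
  k2 = f(0.600000, 1.110815) = -0.126633
  u ← 1.121469 + (0.5/2)·(-0.021308 + (-0.126633)) = 1.084484
u(0.6) ≈ 1.0845

1.0845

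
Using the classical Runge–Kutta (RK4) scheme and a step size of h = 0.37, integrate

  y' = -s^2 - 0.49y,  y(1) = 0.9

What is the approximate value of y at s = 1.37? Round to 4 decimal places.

RK4: k1 = f(s_n, y_n); k2 = f(s_n + h/2, y_n + (h/2)·k1); k3 = f(s_n + h/2, y_n + (h/2)·k2); k4 = f(s_n + h, y_n + h·k3); y_{n+1} = y_n + (h/6)·(k1 + 2k2 + 2k3 + k4).
s=1.000000, y=0.900000:
  k1 = f(1.000000, 0.900000) = -1.441000
  k2 = f(1.185000, 0.633415) = -1.714598
  k3 = f(1.185000, 0.582799) = -1.689797
  k4 = f(1.370000, 0.274775) = -2.011540
  y ← 0.900000 + (0.37/6)·(k1 + 2k2 + 2k3 + k4) = 0.267218
y(1.37) ≈ 0.2672

0.2672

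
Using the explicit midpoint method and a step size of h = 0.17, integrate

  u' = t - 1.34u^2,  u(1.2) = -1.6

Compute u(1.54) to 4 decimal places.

-3.2901

Midpoint: k1 = f(t_n, u_n); k2 = f(t_n + h/2, u_n + (h/2)·k1); u_{n+1} = u_n + h·k2.
t=1.200000, u=-1.600000:
  k1 = f(1.200000, -1.600000) = -2.230400
  k2 = f(1.285000, -1.789584) = -3.006499
  u ← -1.600000 + 0.17·(-3.006499) = -2.111105
t=1.370000, u=-2.111105:
  k1 = f(1.370000, -2.111105) = -4.602063
  k2 = f(1.455000, -2.502280) = -6.935284
  u ← -2.111105 + 0.17·(-6.935284) = -3.290103
u(1.54) ≈ -3.2901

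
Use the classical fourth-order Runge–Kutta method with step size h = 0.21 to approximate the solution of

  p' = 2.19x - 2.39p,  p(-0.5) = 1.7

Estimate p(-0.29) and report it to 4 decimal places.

0.8901

RK4: k1 = f(x_n, p_n); k2 = f(x_n + h/2, p_n + (h/2)·k1); k3 = f(x_n + h/2, p_n + (h/2)·k2); k4 = f(x_n + h, p_n + h·k3); p_{n+1} = p_n + (h/6)·(k1 + 2k2 + 2k3 + k4).
x=-0.500000, p=1.700000:
  k1 = f(-0.500000, 1.700000) = -5.158000
  k2 = f(-0.395000, 1.158410) = -3.633650
  k3 = f(-0.395000, 1.318467) = -4.016186
  k4 = f(-0.290000, 0.856601) = -2.682376
  p ← 1.700000 + (0.21/6)·(k1 + 2k2 + 2k3 + k4) = 0.890098
p(-0.29) ≈ 0.8901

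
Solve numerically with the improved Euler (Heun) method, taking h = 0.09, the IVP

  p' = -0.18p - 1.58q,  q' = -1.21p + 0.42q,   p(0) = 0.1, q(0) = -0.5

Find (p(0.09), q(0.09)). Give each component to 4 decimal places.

0.1710, -0.5341

Heun on (p,q): k1 = f(s_n, state_n); k2 = f(s_n + h, state_n + h·k1); state_{n+1} = state_n + (h/2)·(k1 + k2).
0.000000: (0.100000, -0.500000)
  k1 = (0.772000, -0.331000)
  predictor → (0.169480, -0.529790)
  k2 = (0.806562, -0.427583)
  → (0.171035, -0.534136)
(p(0.09), q(0.09)) ≈ (0.1710, -0.5341)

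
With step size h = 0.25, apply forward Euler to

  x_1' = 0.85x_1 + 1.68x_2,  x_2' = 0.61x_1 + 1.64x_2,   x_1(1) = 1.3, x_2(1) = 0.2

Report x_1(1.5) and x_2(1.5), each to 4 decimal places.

Euler on (x_1,x_2): x_1_{n+1} = x_1_n + h·x_1', x_2_{n+1} = x_2_n + h·x_2'.
1.000000: (1.300000, 0.200000); f=(1.441000, 1.121000) → (1.660250, 0.480250)
1.250000: (1.660250, 0.480250); f=(2.218033, 1.800362) → (2.214758, 0.930341)
(x_1(1.5), x_2(1.5)) ≈ (2.2148, 0.9303)

2.2148, 0.9303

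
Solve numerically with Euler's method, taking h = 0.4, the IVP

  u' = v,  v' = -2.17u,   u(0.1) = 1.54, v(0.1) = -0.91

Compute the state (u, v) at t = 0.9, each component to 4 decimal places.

Euler on (u,v): u_{n+1} = u_n + h·u', v_{n+1} = v_n + h·v'.
0.100000: (1.540000, -0.910000); f=(-0.910000, -3.341800) → (1.176000, -2.246720)
0.500000: (1.176000, -2.246720); f=(-2.246720, -2.551920) → (0.277312, -3.267488)
(u(0.9), v(0.9)) ≈ (0.2773, -3.2675)

0.2773, -3.2675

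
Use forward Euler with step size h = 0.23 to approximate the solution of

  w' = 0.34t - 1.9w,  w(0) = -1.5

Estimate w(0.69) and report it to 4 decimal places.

Euler: w_{n+1} = w_n + h·f(t_n, w_n).
t=0.000000, w=-1.500000: f=2.850000 → w ← -1.500000 + 0.23·2.850000 = -0.844500
t=0.230000, w=-0.844500: f=1.682750 → w ← -0.844500 + 0.23·1.682750 = -0.457468
t=0.460000, w=-0.457468: f=1.025588 → w ← -0.457468 + 0.23·1.025588 = -0.221582
w(0.69) ≈ -0.2216

-0.2216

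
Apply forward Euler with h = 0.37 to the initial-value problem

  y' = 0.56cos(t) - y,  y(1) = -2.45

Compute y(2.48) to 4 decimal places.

Euler: y_{n+1} = y_n + h·f(t_n, y_n).
t=1.000000, y=-2.450000: f=2.752569 → y ← -2.450000 + 0.37·2.752569 = -1.431549
t=1.370000, y=-1.431549: f=1.543241 → y ← -1.431549 + 0.37·1.543241 = -0.860550
t=1.740000, y=-0.860550: f=0.766248 → y ← -0.860550 + 0.37·0.766248 = -0.577039
t=2.110000, y=-0.577039: f=0.289505 → y ← -0.577039 + 0.37·0.289505 = -0.469922
y(2.48) ≈ -0.4699

-0.4699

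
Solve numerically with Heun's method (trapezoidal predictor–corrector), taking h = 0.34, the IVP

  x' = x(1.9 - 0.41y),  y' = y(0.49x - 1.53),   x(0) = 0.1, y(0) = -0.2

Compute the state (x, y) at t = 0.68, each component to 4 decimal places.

0.3545, -0.0796

Heun on (x,y): k1 = f(t_n, state_n); k2 = f(t_n + h, state_n + h·k1); state_{n+1} = state_n + (h/2)·(k1 + k2).
0.000000: (0.100000, -0.200000)
  k1 = (0.198200, 0.296200)
  predictor → (0.167388, -0.099292)
  k2 = (0.324852, 0.143773)
  → (0.188919, -0.125205)
0.340000: (0.188919, -0.125205)
  k1 = (0.368644, 0.179973)
  predictor → (0.314258, -0.064014)
  k2 = (0.605337, 0.088084)
  → (0.354496, -0.079635)
(x(0.68), y(0.68)) ≈ (0.3545, -0.0796)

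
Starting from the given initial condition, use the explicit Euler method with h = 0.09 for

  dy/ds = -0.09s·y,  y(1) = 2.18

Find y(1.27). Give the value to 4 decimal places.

2.1228

Euler: y_{n+1} = y_n + h·f(s_n, y_n).
s=1.000000, y=2.180000: f=-0.196200 → y ← 2.180000 + 0.09·(-0.196200) = 2.162342
s=1.090000, y=2.162342: f=-0.212126 → y ← 2.162342 + 0.09·(-0.212126) = 2.143251
s=1.180000, y=2.143251: f=-0.227613 → y ← 2.143251 + 0.09·(-0.227613) = 2.122765
y(1.27) ≈ 2.1228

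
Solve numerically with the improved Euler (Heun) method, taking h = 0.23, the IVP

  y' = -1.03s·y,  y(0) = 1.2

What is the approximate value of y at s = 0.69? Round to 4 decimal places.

Heun: k1 = f(s_n, y_n); k2 = f(s_n + h, y_n + h·k1); y_{n+1} = y_n + (h/2)·(k1 + k2).
s=0.000000, y=1.200000:
  k1 = f(0.000000, 1.200000) = 0.000000
  k2 = f(0.230000, 1.200000) = -0.284280
  y ← 1.200000 + (0.23/2)·(0.000000 + (-0.284280)) = 1.167308
s=0.230000, y=1.167308:
  k1 = f(0.230000, 1.167308) = -0.276535
  k2 = f(0.460000, 1.103705) = -0.522935
  y ← 1.167308 + (0.23/2)·(-0.276535 + (-0.522935)) = 1.075369
s=0.460000, y=1.075369:
  k1 = f(0.460000, 1.075369) = -0.509510
  k2 = f(0.690000, 0.958181) = -0.680980
  y ← 1.075369 + (0.23/2)·(-0.509510 + (-0.680980)) = 0.938462
y(0.69) ≈ 0.9385

0.9385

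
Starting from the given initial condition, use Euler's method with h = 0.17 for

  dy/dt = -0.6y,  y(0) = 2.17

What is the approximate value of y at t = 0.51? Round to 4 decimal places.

1.5714

Euler: y_{n+1} = y_n + h·f(t_n, y_n).
t=0.000000, y=2.170000: f=-1.302000 → y ← 2.170000 + 0.17·(-1.302000) = 1.948660
t=0.170000, y=1.948660: f=-1.169196 → y ← 1.948660 + 0.17·(-1.169196) = 1.749897
t=0.340000, y=1.749897: f=-1.049938 → y ← 1.749897 + 0.17·(-1.049938) = 1.571407
y(0.51) ≈ 1.5714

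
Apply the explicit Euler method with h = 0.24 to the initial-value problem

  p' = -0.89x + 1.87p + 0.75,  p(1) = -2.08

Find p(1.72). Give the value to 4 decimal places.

Euler: p_{n+1} = p_n + h·f(x_n, p_n).
x=1.000000, p=-2.080000: f=-4.029600 → p ← -2.080000 + 0.24·(-4.029600) = -3.047104
x=1.240000, p=-3.047104: f=-6.051684 → p ← -3.047104 + 0.24·(-6.051684) = -4.499508
x=1.480000, p=-4.499508: f=-8.981280 → p ← -4.499508 + 0.24·(-8.981280) = -6.655016
p(1.72) ≈ -6.6550

-6.6550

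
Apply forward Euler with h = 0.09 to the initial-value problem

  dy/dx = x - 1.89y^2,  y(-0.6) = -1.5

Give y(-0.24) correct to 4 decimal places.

-6.3472

Euler: y_{n+1} = y_n + h·f(x_n, y_n).
x=-0.600000, y=-1.500000: f=-4.852500 → y ← -1.500000 + 0.09·(-4.852500) = -1.936725
x=-0.510000, y=-1.936725: f=-7.599208 → y ← -1.936725 + 0.09·(-7.599208) = -2.620654
x=-0.420000, y=-2.620654: f=-13.400191 → y ← -2.620654 + 0.09·(-13.400191) = -3.826671
x=-0.330000, y=-3.826671: f=-28.006045 → y ← -3.826671 + 0.09·(-28.006045) = -6.347215
y(-0.24) ≈ -6.3472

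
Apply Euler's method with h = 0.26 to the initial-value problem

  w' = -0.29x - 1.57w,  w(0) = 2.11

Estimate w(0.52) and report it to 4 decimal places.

0.7194

Euler: w_{n+1} = w_n + h·f(x_n, w_n).
x=0.000000, w=2.110000: f=-3.312700 → w ← 2.110000 + 0.26·(-3.312700) = 1.248698
x=0.260000, w=1.248698: f=-2.035856 → w ← 1.248698 + 0.26·(-2.035856) = 0.719375
w(0.52) ≈ 0.7194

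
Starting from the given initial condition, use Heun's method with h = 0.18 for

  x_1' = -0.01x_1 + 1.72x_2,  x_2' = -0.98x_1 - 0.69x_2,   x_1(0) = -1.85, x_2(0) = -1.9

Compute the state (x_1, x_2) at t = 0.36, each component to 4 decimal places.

-2.6622, -0.7431

Heun on (x_1,x_2): k1 = f(t_n, state_n); k2 = f(t_n + h, state_n + h·k1); state_{n+1} = state_n + (h/2)·(k1 + k2).
0.000000: (-1.850000, -1.900000)
  k1 = (-3.249500, 3.124000)
  predictor → (-2.434910, -1.337680)
  k2 = (-2.276461, 3.309211)
  → (-2.347336, -1.321011)
0.180000: (-2.347336, -1.321011)
  k1 = (-2.248666, 3.211887)
  predictor → (-2.752096, -0.742871)
  k2 = (-1.250218, 3.209636)
  → (-2.662236, -0.743074)
(x_1(0.36), x_2(0.36)) ≈ (-2.6622, -0.7431)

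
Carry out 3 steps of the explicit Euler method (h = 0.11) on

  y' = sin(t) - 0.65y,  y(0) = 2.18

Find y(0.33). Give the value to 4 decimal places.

Euler: y_{n+1} = y_n + h·f(t_n, y_n).
t=0.000000, y=2.180000: f=-1.417000 → y ← 2.180000 + 0.11·(-1.417000) = 2.024130
t=0.110000, y=2.024130: f=-1.205906 → y ← 2.024130 + 0.11·(-1.205906) = 1.891480
t=0.220000, y=1.891480: f=-1.011233 → y ← 1.891480 + 0.11·(-1.011233) = 1.780245
y(0.33) ≈ 1.7802

1.7802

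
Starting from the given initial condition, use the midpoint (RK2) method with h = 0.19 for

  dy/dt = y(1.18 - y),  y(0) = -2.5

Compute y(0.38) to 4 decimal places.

-22.1668

Midpoint: k1 = f(t_n, y_n); k2 = f(t_n + h/2, y_n + (h/2)·k1); y_{n+1} = y_n + h·k2.
t=0.000000, y=-2.500000:
  k1 = f(0.000000, -2.500000) = -9.200000
  k2 = f(0.095000, -3.374000) = -15.365196
  y ← -2.500000 + 0.19·(-15.365196) = -5.419387
t=0.190000, y=-5.419387:
  k1 = f(0.190000, -5.419387) = -35.764635
  k2 = f(0.285000, -8.817028) = -88.144068
  y ← -5.419387 + 0.19·(-88.144068) = -22.166760
y(0.38) ≈ -22.1668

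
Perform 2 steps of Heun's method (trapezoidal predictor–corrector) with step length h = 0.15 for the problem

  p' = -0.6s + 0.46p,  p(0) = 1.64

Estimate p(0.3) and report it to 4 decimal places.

1.8545

Heun: k1 = f(s_n, p_n); k2 = f(s_n + h, p_n + h·k1); p_{n+1} = p_n + (h/2)·(k1 + k2).
s=0.000000, p=1.640000:
  k1 = f(0.000000, 1.640000) = 0.754400
  k2 = f(0.150000, 1.753160) = 0.716454
  p ← 1.640000 + (0.15/2)·(0.754400 + 0.716454) = 1.750314
s=0.150000, p=1.750314:
  k1 = f(0.150000, 1.750314) = 0.715144
  k2 = f(0.300000, 1.857586) = 0.674489
  p ← 1.750314 + (0.15/2)·(0.715144 + 0.674489) = 1.854537
p(0.3) ≈ 1.8545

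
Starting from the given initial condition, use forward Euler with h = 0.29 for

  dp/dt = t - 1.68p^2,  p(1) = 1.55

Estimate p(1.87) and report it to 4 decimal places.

Euler: p_{n+1} = p_n + h·f(t_n, p_n).
t=1.000000, p=1.550000: f=-3.036200 → p ← 1.550000 + 0.29·(-3.036200) = 0.669502
t=1.290000, p=0.669502: f=0.536969 → p ← 0.669502 + 0.29·0.536969 = 0.825223
t=1.580000, p=0.825223: f=0.435932 → p ← 0.825223 + 0.29·0.435932 = 0.951643
p(1.87) ≈ 0.9516

0.9516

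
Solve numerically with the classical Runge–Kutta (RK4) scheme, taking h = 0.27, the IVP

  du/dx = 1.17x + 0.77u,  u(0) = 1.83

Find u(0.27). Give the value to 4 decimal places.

RK4: k1 = f(x_n, u_n); k2 = f(x_n + h/2, u_n + (h/2)·k1); k3 = f(x_n + h/2, u_n + (h/2)·k2); k4 = f(x_n + h, u_n + h·k3); u_{n+1} = u_n + (h/6)·(k1 + 2k2 + 2k3 + k4).
x=0.000000, u=1.830000:
  k1 = f(0.000000, 1.830000) = 1.409100
  k2 = f(0.135000, 2.020228) = 1.713526
  k3 = f(0.135000, 2.061326) = 1.745171
  k4 = f(0.270000, 2.301196) = 2.087821
  u ← 1.830000 + (0.27/6)·(k1 + 2k2 + 2k3 + k4) = 2.298644
u(0.27) ≈ 2.2986

2.2986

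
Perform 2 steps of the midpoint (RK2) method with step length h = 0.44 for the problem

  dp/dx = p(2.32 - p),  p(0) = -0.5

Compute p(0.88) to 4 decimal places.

Midpoint: k1 = f(x_n, p_n); k2 = f(x_n + h/2, p_n + (h/2)·k1); p_{n+1} = p_n + h·k2.
x=0.000000, p=-0.500000:
  k1 = f(0.000000, -0.500000) = -1.410000
  k2 = f(0.220000, -0.810200) = -2.536088
  p ← -0.500000 + 0.44·(-2.536088) = -1.615879
x=0.440000, p=-1.615879:
  k1 = f(0.440000, -1.615879) = -6.359903
  k2 = f(0.660000, -3.015057) = -16.085504
  p ← -1.615879 + 0.44·(-16.085504) = -8.693500
p(0.88) ≈ -8.6935

-8.6935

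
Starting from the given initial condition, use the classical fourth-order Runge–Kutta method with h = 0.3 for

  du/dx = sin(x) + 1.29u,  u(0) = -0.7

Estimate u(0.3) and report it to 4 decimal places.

RK4: k1 = f(x_n, u_n); k2 = f(x_n + h/2, u_n + (h/2)·k1); k3 = f(x_n + h/2, u_n + (h/2)·k2); k4 = f(x_n + h, u_n + h·k3); u_{n+1} = u_n + (h/6)·(k1 + 2k2 + 2k3 + k4).
x=0.000000, u=-0.700000:
  k1 = f(0.000000, -0.700000) = -0.903000
  k2 = f(0.150000, -0.835450) = -0.928292
  k3 = f(0.150000, -0.839244) = -0.933186
  k4 = f(0.300000, -0.979956) = -0.968623
  u ← -0.700000 + (0.3/6)·(k1 + 2k2 + 2k3 + k4) = -0.979729
u(0.3) ≈ -0.9797

-0.9797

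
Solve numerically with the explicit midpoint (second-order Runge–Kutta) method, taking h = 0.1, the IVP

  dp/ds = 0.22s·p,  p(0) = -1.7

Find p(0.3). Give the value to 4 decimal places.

Midpoint: k1 = f(s_n, p_n); k2 = f(s_n + h/2, p_n + (h/2)·k1); p_{n+1} = p_n + h·k2.
s=0.000000, p=-1.700000:
  k1 = f(0.000000, -1.700000) = 0.000000
  k2 = f(0.050000, -1.700000) = -0.018700
  p ← -1.700000 + 0.1·(-0.018700) = -1.701870
s=0.100000, p=-1.701870:
  k1 = f(0.100000, -1.701870) = -0.037441
  k2 = f(0.150000, -1.703742) = -0.056223
  p ← -1.701870 + 0.1·(-0.056223) = -1.707492
s=0.200000, p=-1.707492:
  k1 = f(0.200000, -1.707492) = -0.075130
  k2 = f(0.250000, -1.711249) = -0.094119
  p ← -1.707492 + 0.1·(-0.094119) = -1.716904
p(0.3) ≈ -1.7169

-1.7169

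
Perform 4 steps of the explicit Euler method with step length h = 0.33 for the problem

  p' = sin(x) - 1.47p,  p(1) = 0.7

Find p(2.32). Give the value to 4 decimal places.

0.6427

Euler: p_{n+1} = p_n + h·f(x_n, p_n).
x=1.000000, p=0.700000: f=-0.187529 → p ← 0.700000 + 0.33·(-0.187529) = 0.638115
x=1.330000, p=0.638115: f=0.033119 → p ← 0.638115 + 0.33·0.033119 = 0.649045
x=1.660000, p=0.649045: f=0.041928 → p ← 0.649045 + 0.33·0.041928 = 0.662881
x=1.990000, p=0.662881: f=-0.061022 → p ← 0.662881 + 0.33·(-0.061022) = 0.642744
p(2.32) ≈ 0.6427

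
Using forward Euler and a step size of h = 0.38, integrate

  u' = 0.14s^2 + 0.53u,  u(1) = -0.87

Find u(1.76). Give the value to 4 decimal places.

-1.0905

Euler: u_{n+1} = u_n + h·f(s_n, u_n).
s=1.000000, u=-0.870000: f=-0.321100 → u ← -0.870000 + 0.38·(-0.321100) = -0.992018
s=1.380000, u=-0.992018: f=-0.259154 → u ← -0.992018 + 0.38·(-0.259154) = -1.090496
u(1.76) ≈ -1.0905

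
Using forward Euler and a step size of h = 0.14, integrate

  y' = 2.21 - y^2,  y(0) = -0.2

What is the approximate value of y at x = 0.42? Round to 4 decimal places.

Euler: y_{n+1} = y_n + h·f(x_n, y_n).
x=0.000000, y=-0.200000: f=2.170000 → y ← -0.200000 + 0.14·2.170000 = 0.103800
x=0.140000, y=0.103800: f=2.199226 → y ← 0.103800 + 0.14·2.199226 = 0.411692
x=0.280000, y=0.411692: f=2.040510 → y ← 0.411692 + 0.14·2.040510 = 0.697363
y(0.42) ≈ 0.6974

0.6974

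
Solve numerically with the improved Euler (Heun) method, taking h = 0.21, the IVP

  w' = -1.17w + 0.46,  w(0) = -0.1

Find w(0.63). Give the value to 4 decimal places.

0.1551

Heun: k1 = f(t_n, w_n); k2 = f(t_n + h, w_n + h·k1); w_{n+1} = w_n + (h/2)·(k1 + k2).
t=0.000000, w=-0.100000:
  k1 = f(0.000000, -0.100000) = 0.577000
  k2 = f(0.210000, 0.021170) = 0.435231
  w ← -0.100000 + (0.21/2)·(0.577000 + 0.435231) = 0.006284
t=0.210000, w=0.006284:
  k1 = f(0.210000, 0.006284) = 0.452647
  k2 = f(0.420000, 0.101340) = 0.341432
  w ← 0.006284 + (0.21/2)·(0.452647 + 0.341432) = 0.089663
t=0.420000, w=0.089663:
  k1 = f(0.420000, 0.089663) = 0.355095
  k2 = f(0.630000, 0.164232) = 0.267848
  w ← 0.089663 + (0.21/2)·(0.355095 + 0.267848) = 0.155072
w(0.63) ≈ 0.1551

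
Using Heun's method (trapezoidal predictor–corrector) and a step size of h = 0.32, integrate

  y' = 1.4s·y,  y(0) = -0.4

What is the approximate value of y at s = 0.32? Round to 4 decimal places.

-0.4287

Heun: k1 = f(s_n, y_n); k2 = f(s_n + h, y_n + h·k1); y_{n+1} = y_n + (h/2)·(k1 + k2).
s=0.000000, y=-0.400000:
  k1 = f(0.000000, -0.400000) = 0.000000
  k2 = f(0.320000, -0.400000) = -0.179200
  y ← -0.400000 + (0.32/2)·(0.000000 + (-0.179200)) = -0.428672
y(0.32) ≈ -0.4287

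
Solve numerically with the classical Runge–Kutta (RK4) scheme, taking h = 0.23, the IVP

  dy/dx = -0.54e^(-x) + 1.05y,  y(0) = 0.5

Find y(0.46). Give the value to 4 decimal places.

0.5498

RK4: k1 = f(x_n, y_n); k2 = f(x_n + h/2, y_n + (h/2)·k1); k3 = f(x_n + h/2, y_n + (h/2)·k2); k4 = f(x_n + h, y_n + h·k3); y_{n+1} = y_n + (h/6)·(k1 + 2k2 + 2k3 + k4).
x=0.000000, y=0.500000:
  k1 = f(0.000000, 0.500000) = -0.015000
  k2 = f(0.115000, 0.498275) = 0.041851
  k3 = f(0.115000, 0.504813) = 0.048716
  k4 = f(0.230000, 0.511205) = 0.107717
  y ← 0.500000 + (0.23/6)·(k1 + 2k2 + 2k3 + k4) = 0.510498
x=0.230000, y=0.510498:
  k1 = f(0.230000, 0.510498) = 0.106974
  k2 = f(0.345000, 0.522800) = 0.166501
  k3 = f(0.345000, 0.529645) = 0.173688
  k4 = f(0.460000, 0.550446) = 0.237075
  y ← 0.510498 + (0.23/6)·(k1 + 2k2 + 2k3 + k4) = 0.549767
y(0.46) ≈ 0.5498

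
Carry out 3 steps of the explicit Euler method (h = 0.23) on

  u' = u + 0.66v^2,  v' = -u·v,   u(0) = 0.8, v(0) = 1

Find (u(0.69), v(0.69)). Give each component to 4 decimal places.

Euler on (u,v): u_{n+1} = u_n + h·u', v_{n+1} = v_n + h·v'.
0.000000: (0.800000, 1.000000); f=(1.460000, -0.800000) → (1.135800, 0.816000)
0.230000: (1.135800, 0.816000); f=(1.575265, -0.926813) → (1.498111, 0.602833)
0.460000: (1.498111, 0.602833); f=(1.737960, -0.903111) → (1.897842, 0.395118)
(u(0.69), v(0.69)) ≈ (1.8978, 0.3951)

1.8978, 0.3951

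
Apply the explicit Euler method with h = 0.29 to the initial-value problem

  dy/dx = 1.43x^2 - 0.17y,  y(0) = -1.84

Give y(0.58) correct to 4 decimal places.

Euler: y_{n+1} = y_n + h·f(x_n, y_n).
x=0.000000, y=-1.840000: f=0.312800 → y ← -1.840000 + 0.29·0.312800 = -1.749288
x=0.290000, y=-1.749288: f=0.417642 → y ← -1.749288 + 0.29·0.417642 = -1.628172
y(0.58) ≈ -1.6282

-1.6282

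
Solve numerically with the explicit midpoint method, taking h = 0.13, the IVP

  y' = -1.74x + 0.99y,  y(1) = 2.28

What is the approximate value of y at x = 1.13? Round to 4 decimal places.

Midpoint: k1 = f(x_n, y_n); k2 = f(x_n + h/2, y_n + (h/2)·k1); y_{n+1} = y_n + h·k2.
x=1.000000, y=2.280000:
  k1 = f(1.000000, 2.280000) = 0.517200
  k2 = f(1.065000, 2.313618) = 0.437382
  y ← 2.280000 + 0.13·0.437382 = 2.336860
y(1.13) ≈ 2.3369

2.3369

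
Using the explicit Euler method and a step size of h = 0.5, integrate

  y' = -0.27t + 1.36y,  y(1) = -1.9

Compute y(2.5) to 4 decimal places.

-10.0003

Euler: y_{n+1} = y_n + h·f(t_n, y_n).
t=1.000000, y=-1.900000: f=-2.854000 → y ← -1.900000 + 0.5·(-2.854000) = -3.327000
t=1.500000, y=-3.327000: f=-4.929720 → y ← -3.327000 + 0.5·(-4.929720) = -5.791860
t=2.000000, y=-5.791860: f=-8.416930 → y ← -5.791860 + 0.5·(-8.416930) = -10.000325
y(2.5) ≈ -10.0003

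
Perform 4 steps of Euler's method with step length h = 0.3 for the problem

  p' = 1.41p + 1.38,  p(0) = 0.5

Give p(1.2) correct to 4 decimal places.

5.0845

Euler: p_{n+1} = p_n + h·f(t_n, p_n).
t=0.000000, p=0.500000: f=2.085000 → p ← 0.500000 + 0.3·2.085000 = 1.125500
t=0.300000, p=1.125500: f=2.966955 → p ← 1.125500 + 0.3·2.966955 = 2.015586
t=0.600000, p=2.015586: f=4.221977 → p ← 2.015586 + 0.3·4.221977 = 3.282180
t=0.900000, p=3.282180: f=6.007873 → p ← 3.282180 + 0.3·6.007873 = 5.084542
p(1.2) ≈ 5.0845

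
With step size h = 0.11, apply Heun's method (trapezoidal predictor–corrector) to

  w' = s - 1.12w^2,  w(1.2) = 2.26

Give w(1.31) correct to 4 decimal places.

1.8920

Heun: k1 = f(s_n, w_n); k2 = f(s_n + h, w_n + h·k1); w_{n+1} = w_n + (h/2)·(k1 + k2).
s=1.200000, w=2.260000:
  k1 = f(1.200000, 2.260000) = -4.520512
  k2 = f(1.310000, 1.762744) = -2.170137
  w ← 2.260000 + (0.11/2)·(-4.520512 + (-2.170137)) = 1.892014
w(1.31) ≈ 1.8920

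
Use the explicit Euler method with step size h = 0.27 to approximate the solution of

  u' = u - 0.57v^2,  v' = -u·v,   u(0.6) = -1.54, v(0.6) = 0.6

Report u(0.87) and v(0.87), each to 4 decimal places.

-2.0112, 0.8495

Euler on (u,v): u_{n+1} = u_n + h·u', v_{n+1} = v_n + h·v'.
0.600000: (-1.540000, 0.600000); f=(-1.745200, 0.924000) → (-2.011204, 0.849480)
(u(0.87), v(0.87)) ≈ (-2.0112, 0.8495)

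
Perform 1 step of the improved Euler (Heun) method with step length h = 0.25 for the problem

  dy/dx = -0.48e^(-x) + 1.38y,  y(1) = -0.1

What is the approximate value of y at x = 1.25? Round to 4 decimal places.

Heun: k1 = f(x_n, y_n); k2 = f(x_n + h, y_n + h·k1); y_{n+1} = y_n + (h/2)·(k1 + k2).
x=1.000000, y=-0.100000:
  k1 = f(1.000000, -0.100000) = -0.314582
  k2 = f(1.250000, -0.178646) = -0.384053
  y ← -0.100000 + (0.25/2)·(-0.314582 + (-0.384053)) = -0.187329
y(1.25) ≈ -0.1873

-0.1873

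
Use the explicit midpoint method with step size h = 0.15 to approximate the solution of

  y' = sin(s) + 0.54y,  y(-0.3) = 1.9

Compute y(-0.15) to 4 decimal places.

2.0249

Midpoint: k1 = f(s_n, y_n); k2 = f(s_n + h/2, y_n + (h/2)·k1); y_{n+1} = y_n + h·k2.
s=-0.300000, y=1.900000:
  k1 = f(-0.300000, 1.900000) = 0.730480
  k2 = f(-0.225000, 1.954786) = 0.832478
  y ← 1.900000 + 0.15·0.832478 = 2.024872
y(-0.15) ≈ 2.0249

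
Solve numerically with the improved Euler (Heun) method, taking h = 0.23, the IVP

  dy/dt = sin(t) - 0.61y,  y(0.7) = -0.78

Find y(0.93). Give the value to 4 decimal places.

Heun: k1 = f(t_n, y_n); k2 = f(t_n + h, y_n + h·k1); y_{n+1} = y_n + (h/2)·(k1 + k2).
t=0.700000, y=-0.780000:
  k1 = f(0.700000, -0.780000) = 1.120018
  k2 = f(0.930000, -0.522396) = 1.120281
  y ← -0.780000 + (0.23/2)·(1.120018 + 1.120281) = -0.522366
y(0.93) ≈ -0.5224

-0.5224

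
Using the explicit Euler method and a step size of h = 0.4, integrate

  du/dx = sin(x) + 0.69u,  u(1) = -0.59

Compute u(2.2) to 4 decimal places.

0.2148

Euler: u_{n+1} = u_n + h·f(x_n, u_n).
x=1.000000, u=-0.590000: f=0.434371 → u ← -0.590000 + 0.4·0.434371 = -0.416252
x=1.400000, u=-0.416252: f=0.698236 → u ← -0.416252 + 0.4·0.698236 = -0.136957
x=1.800000, u=-0.136957: f=0.879347 → u ← -0.136957 + 0.4·0.879347 = 0.214782
u(2.2) ≈ 0.2148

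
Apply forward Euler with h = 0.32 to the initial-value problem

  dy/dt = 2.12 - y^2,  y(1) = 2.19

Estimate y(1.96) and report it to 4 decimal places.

1.4551

Euler: y_{n+1} = y_n + h·f(t_n, y_n).
t=1.000000, y=2.190000: f=-2.676100 → y ← 2.190000 + 0.32·(-2.676100) = 1.333648
t=1.320000, y=1.333648: f=0.341383 → y ← 1.333648 + 0.32·0.341383 = 1.442891
t=1.640000, y=1.442891: f=0.038067 → y ← 1.442891 + 0.32·0.038067 = 1.455072
y(1.96) ≈ 1.4551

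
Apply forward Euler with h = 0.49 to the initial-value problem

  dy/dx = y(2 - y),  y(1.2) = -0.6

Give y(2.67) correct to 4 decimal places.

-13.5539

Euler: y_{n+1} = y_n + h·f(x_n, y_n).
x=1.200000, y=-0.600000: f=-1.560000 → y ← -0.600000 + 0.49·(-1.560000) = -1.364400
x=1.690000, y=-1.364400: f=-4.590387 → y ← -1.364400 + 0.49·(-4.590387) = -3.613690
x=2.180000, y=-3.613690: f=-20.286134 → y ← -3.613690 + 0.49·(-20.286134) = -13.553895
y(2.67) ≈ -13.5539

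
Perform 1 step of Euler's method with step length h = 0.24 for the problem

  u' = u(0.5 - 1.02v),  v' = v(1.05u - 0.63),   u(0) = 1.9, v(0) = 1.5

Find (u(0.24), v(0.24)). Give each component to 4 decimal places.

1.4303, 1.9914

Euler on (u,v): u_{n+1} = u_n + h·u', v_{n+1} = v_n + h·v'.
0.000000: (1.900000, 1.500000); f=(-1.957000, 2.047500) → (1.430320, 1.991400)
(u(0.24), v(0.24)) ≈ (1.4303, 1.9914)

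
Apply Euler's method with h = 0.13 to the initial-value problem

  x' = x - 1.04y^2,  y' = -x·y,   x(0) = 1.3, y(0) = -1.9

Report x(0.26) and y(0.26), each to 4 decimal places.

Euler on (x,y): x_{n+1} = x_n + h·x', y_{n+1} = y_n + h·y'.
0.000000: (1.300000, -1.900000); f=(-2.454400, 2.470000) → (0.980928, -1.578900)
0.130000: (0.980928, -1.578900); f=(-1.611714, 1.548787) → (0.771405, -1.377558)
(x(0.26), y(0.26)) ≈ (0.7714, -1.3776)

0.7714, -1.3776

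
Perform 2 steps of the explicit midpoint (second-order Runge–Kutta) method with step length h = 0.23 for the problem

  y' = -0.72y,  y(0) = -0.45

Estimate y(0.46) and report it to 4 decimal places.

Midpoint: k1 = f(x_n, y_n); k2 = f(x_n + h/2, y_n + (h/2)·k1); y_{n+1} = y_n + h·k2.
x=0.000000, y=-0.450000:
  k1 = f(0.000000, -0.450000) = 0.324000
  k2 = f(0.115000, -0.412740) = 0.297173
  y ← -0.450000 + 0.23·0.297173 = -0.381650
x=0.230000, y=-0.381650:
  k1 = f(0.230000, -0.381650) = 0.274788
  k2 = f(0.345000, -0.350050) = 0.252036
  y ← -0.381650 + 0.23·0.252036 = -0.323682
y(0.46) ≈ -0.3237

-0.3237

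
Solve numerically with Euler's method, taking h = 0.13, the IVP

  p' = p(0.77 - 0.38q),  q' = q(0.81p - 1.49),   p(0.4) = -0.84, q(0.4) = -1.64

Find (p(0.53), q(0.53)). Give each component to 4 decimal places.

-0.9921, -1.1773

Euler on (p,q): p_{n+1} = p_n + h·p', q_{n+1} = q_n + h·q'.
0.400000: (-0.840000, -1.640000); f=(-1.170288, 3.559456) → (-0.992137, -1.177271)
(p(0.53), q(0.53)) ≈ (-0.9921, -1.1773)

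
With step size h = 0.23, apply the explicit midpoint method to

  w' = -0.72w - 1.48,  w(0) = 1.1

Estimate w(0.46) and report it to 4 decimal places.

Midpoint: k1 = f(x_n, w_n); k2 = f(x_n + h/2, w_n + (h/2)·k1); w_{n+1} = w_n + h·k2.
x=0.000000, w=1.100000:
  k1 = f(0.000000, 1.100000) = -2.272000
  k2 = f(0.115000, 0.838720) = -2.083878
  w ← 1.100000 + 0.23·(-2.083878) = 0.620708
x=0.230000, w=0.620708:
  k1 = f(0.230000, 0.620708) = -1.926910
  k2 = f(0.345000, 0.399113) = -1.767362
  w ← 0.620708 + 0.23·(-1.767362) = 0.214215
w(0.46) ≈ 0.2142

0.2142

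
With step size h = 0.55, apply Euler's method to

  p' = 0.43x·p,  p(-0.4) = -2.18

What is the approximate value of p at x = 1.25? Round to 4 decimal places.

-2.3821

Euler: p_{n+1} = p_n + h·f(x_n, p_n).
x=-0.400000, p=-2.180000: f=0.374960 → p ← -2.180000 + 0.55·0.374960 = -1.973772
x=0.150000, p=-1.973772: f=-0.127308 → p ← -1.973772 + 0.55·(-0.127308) = -2.043792
x=0.700000, p=-2.043792: f=-0.615181 → p ← -2.043792 + 0.55·(-0.615181) = -2.382141
p(1.25) ≈ -2.3821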